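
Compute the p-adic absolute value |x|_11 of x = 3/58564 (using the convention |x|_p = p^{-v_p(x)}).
|3/58564|_11 = 14641

Step 1 — compute v_11(x) by factoring powers of 11 out of the numerator and denominator: v_11(3/58564) = -4. Step 2 — apply |x|_p = p^{-v_p(x)} = 11^{4} = 14641.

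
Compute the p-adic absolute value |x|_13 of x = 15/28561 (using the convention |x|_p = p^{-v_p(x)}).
|15/28561|_13 = 28561

Step 1 — compute v_13(x) by factoring powers of 13 out of the numerator and denominator: v_13(15/28561) = -4. Step 2 — apply |x|_p = p^{-v_p(x)} = 13^{4} = 28561.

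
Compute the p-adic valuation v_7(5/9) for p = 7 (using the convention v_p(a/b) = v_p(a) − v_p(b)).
v_7(5/9) = 0

Factor powers of 7 from the numerator and denominator of the reduced fraction: 5 = 7^0 · 5 and 9 = 7^0 · 9. Apply v_p(a/b) = v_p(a) − v_p(b): v_7(5/9) = 0 − 0 = 0.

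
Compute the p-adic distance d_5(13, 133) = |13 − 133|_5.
d_5(13, 133) = 1/5

Step 1 — x − y = 13 − 133 = -120. Step 2 — v_5(-120) = 1 (factor: -120 = −(5^1 · 24); the sign does not affect v_p). Step 3 — |x − y|_5 = 5^{-1} = 1/5.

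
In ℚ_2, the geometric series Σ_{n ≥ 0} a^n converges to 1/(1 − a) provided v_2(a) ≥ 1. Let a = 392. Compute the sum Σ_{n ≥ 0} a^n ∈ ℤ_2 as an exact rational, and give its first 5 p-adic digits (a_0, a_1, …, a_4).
Σ a^n = 1/(1 − a) = -1/391;  first 5 digits = (1, 0, 0, 1, 0)

v_2(a) = 3 ≥ 1, so the series converges in ℤ_2 to 1/(1 − a) = 1/(1 − 392) = -1/391. Expand this rational in ℤ_2: compute digits iteratively via d_i = x_i mod 2, x_{i+1} = (x_i − d_i)/2. The first 5 digits are (1, 0, 0, 1, 0).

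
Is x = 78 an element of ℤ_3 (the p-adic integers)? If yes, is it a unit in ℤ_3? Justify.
x ∈ ℤ_3 but not a unit; v_3(x) = 1 > 0

ℤ_3 = {x ∈ ℚ_3 : v_3(x) ≥ 0} and ℤ_3^× = {x ∈ ℤ_3 : v_3(x) = 0}. Here v_3(78) = v_3(num) − v_3(den) = 1; compare against these criteria.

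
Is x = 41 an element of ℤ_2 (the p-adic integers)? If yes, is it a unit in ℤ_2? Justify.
x ∈ ℤ_2^× (unit); v_2(x) = 0

ℤ_2 = {x ∈ ℚ_2 : v_2(x) ≥ 0} and ℤ_2^× = {x ∈ ℤ_2 : v_2(x) = 0}. Here v_2(41) = v_2(num) − v_2(den) = 0; compare against these criteria.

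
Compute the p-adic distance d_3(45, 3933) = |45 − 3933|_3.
d_3(45, 3933) = 1/243

Step 1 — x − y = 45 − 3933 = -3888. Step 2 — v_3(-3888) = 5 (factor: -3888 = −(3^5 · 16); the sign does not affect v_p). Step 3 — |x − y|_3 = 3^{-5} = 1/243.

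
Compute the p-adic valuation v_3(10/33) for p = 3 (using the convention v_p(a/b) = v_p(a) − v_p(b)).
v_3(10/33) = -1

Factor powers of 3 from the numerator and denominator of the reduced fraction: 10 = 3^0 · 10 and 33 = 3^1 · 11. Apply v_p(a/b) = v_p(a) − v_p(b): v_3(10/33) = 0 − 1 = -1.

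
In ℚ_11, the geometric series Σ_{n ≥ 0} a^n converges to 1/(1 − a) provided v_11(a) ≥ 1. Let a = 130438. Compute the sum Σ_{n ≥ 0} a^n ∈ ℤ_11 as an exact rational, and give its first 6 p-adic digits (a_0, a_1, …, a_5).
Σ a^n = 1/(1 − a) = -1/130437;  first 6 digits = (1, 0, 0, 10, 8, 0)

v_11(a) = 3 ≥ 1, so the series converges in ℤ_11 to 1/(1 − a) = 1/(1 − 130438) = -1/130437. Expand this rational in ℤ_11: compute digits iteratively via d_i = x_i mod 11, x_{i+1} = (x_i − d_i)/11. The first 6 digits are (1, 0, 0, 10, 8, 0).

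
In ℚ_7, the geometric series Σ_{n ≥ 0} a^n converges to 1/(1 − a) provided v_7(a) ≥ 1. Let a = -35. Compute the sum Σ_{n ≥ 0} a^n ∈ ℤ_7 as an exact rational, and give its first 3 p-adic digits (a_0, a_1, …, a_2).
Σ a^n = 1/(1 − a) = 1/36;  first 3 digits = (1, 2, 3)

v_7(a) = 1 ≥ 1, so the series converges in ℤ_7 to 1/(1 − a) = 1/(1 − (-35)) = 1/36. Expand this rational in ℤ_7: compute digits iteratively via d_i = x_i mod 7, x_{i+1} = (x_i − d_i)/7. The first 3 digits are (1, 2, 3).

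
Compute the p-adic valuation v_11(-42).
v_11(-42) = 0

v_11(n) is the largest exponent k such that 11^k divides n. Factor out: -42 = -11^0 · 42. (Sign doesn't affect v_p.) So v_11(-42) = 0.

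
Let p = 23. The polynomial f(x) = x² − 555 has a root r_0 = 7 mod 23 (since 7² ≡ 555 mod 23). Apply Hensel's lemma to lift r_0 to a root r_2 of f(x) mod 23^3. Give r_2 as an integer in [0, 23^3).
r_2 = 5182 (mod 12167)

Hensel's recurrence: r_{i+1} = r_i − f(r_i)·(f′(r_i))^{-1} mod 23^{i+2}, with f′(x) = 2x. Iterate:
  r_0 = 7 (mod 23)
  r_1 = 421 (mod 529)
  r_2 = 5182 (mod 12167)
Final: r_2 = 5182, and one checks f(r_2) ≡ 0 mod 23^3.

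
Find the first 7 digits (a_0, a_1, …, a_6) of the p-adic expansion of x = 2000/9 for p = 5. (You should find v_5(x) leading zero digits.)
(a_0, …, a_6) = (0, 0, 0, 4, 4, 3, 2)

v_5(2000/9) = 3, so a_0 = ... = a_2 = 0. Factor out: x = 5^3 · u with u = 16/9 a unit in ℤ_5. Expand u iteratively via a_{v+i} = u_i mod 5, u_{i+1} = (u_i − a_{v+i})/5:
  u_0 = 16/9;  a_3 = 4;  u_1 = (u_0 − 4)/5 = -4/9
  u_1 = -4/9;  a_4 = 4;  u_2 = (u_1 − 4)/5 = -8/9
  u_2 = -8/9;  a_5 = 3;  u_3 = (u_2 − 3)/5 = -7/9
  u_3 = -7/9;  a_6 = 2;  u_4 = (u_3 − 2)/5 = -5/9
Digits: (0, 0, 0, 4, 4, 3, 2).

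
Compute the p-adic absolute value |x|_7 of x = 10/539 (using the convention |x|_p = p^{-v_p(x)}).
|10/539|_7 = 49

Step 1 — compute v_7(x) by factoring powers of 7 out of the numerator and denominator: v_7(10/539) = -2. Step 2 — apply |x|_p = p^{-v_p(x)} = 7^{2} = 49.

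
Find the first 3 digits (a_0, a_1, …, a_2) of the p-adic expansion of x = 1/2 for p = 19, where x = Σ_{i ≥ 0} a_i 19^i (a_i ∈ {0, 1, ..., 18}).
(a_0, …, a_2) = (10, 9, 9)

v_19(1/2) = 0 (numerator and denominator both coprime to 19), so x ∈ ℤ_19^×. Compute digits iteratively via a_i = x_i mod 19, x_{i+1} = (x_i − a_i)/19, with x_0 = x:
  x_0 = 1/2;  a_0 = 10;  x_1 = (x_0 − 10)/19 = -1/2
  x_1 = -1/2;  a_1 = 9;  x_2 = (x_1 − 9)/19 = -1/2
  x_2 = -1/2;  a_2 = 9;  x_3 = (x_2 − 9)/19 = -1/2
Digits: (10, 9, 9).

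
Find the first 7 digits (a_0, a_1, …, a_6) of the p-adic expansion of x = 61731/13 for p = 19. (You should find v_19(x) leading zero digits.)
(a_0, …, a_6) = (0, 0, 0, 8, 4, 10, 17)

v_19(61731/13) = 3, so a_0 = ... = a_2 = 0. Factor out: x = 19^3 · u with u = 9/13 a unit in ℤ_19. Expand u iteratively via a_{v+i} = u_i mod 19, u_{i+1} = (u_i − a_{v+i})/19:
  u_0 = 9/13;  a_3 = 8;  u_1 = (u_0 − 8)/19 = -5/13
  u_1 = -5/13;  a_4 = 4;  u_2 = (u_1 − 4)/19 = -3/13
  u_2 = -3/13;  a_5 = 10;  u_3 = (u_2 − 10)/19 = -7/13
  u_3 = -7/13;  a_6 = 17;  u_4 = (u_3 − 17)/19 = -12/13
Digits: (0, 0, 0, 8, 4, 10, 17).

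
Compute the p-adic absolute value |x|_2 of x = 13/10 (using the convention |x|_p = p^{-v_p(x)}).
|13/10|_2 = 2

Step 1 — compute v_2(x) by factoring powers of 2 out of the numerator and denominator: v_2(13/10) = -1. Step 2 — apply |x|_p = p^{-v_p(x)} = 2^{1} = 2.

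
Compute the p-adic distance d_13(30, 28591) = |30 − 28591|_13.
d_13(30, 28591) = 1/28561

Step 1 — x − y = 30 − 28591 = -28561. Step 2 — v_13(-28561) = 4 (factor: -28561 = −(13^4 · 1); the sign does not affect v_p). Step 3 — |x − y|_13 = 13^{-4} = 1/28561.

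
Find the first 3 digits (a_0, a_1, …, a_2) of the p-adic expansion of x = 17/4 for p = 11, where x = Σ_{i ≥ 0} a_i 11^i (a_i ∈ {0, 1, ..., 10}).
(a_0, …, a_2) = (7, 8, 2)

v_11(17/4) = 0 (numerator and denominator both coprime to 11), so x ∈ ℤ_11^×. Compute digits iteratively via a_i = x_i mod 11, x_{i+1} = (x_i − a_i)/11, with x_0 = x:
  x_0 = 17/4;  a_0 = 7;  x_1 = (x_0 − 7)/11 = -1/4
  x_1 = -1/4;  a_1 = 8;  x_2 = (x_1 − 8)/11 = -3/4
  x_2 = -3/4;  a_2 = 2;  x_3 = (x_2 − 2)/11 = -1/4
Digits: (7, 8, 2).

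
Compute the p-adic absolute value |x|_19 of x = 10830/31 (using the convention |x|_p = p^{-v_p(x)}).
|10830/31|_19 = 1/361

Step 1 — compute v_19(x) by factoring powers of 19 out of the numerator and denominator: v_19(10830/31) = 2. Step 2 — apply |x|_p = p^{-v_p(x)} = 19^{-2} = 1/361.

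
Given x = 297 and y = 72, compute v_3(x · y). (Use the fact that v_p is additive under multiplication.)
v_3(21384) = 5

v_p(x) = 3 (factor: 297 = 3^3 · 11); v_p(y) = 2 (factor: 72 = 3^2 · 8). Additivity: v_p(xy) = v_p(x) + v_p(y) = 3 + 2 = 5. (Direct check: xy = 21384 = 3^5 · (88).)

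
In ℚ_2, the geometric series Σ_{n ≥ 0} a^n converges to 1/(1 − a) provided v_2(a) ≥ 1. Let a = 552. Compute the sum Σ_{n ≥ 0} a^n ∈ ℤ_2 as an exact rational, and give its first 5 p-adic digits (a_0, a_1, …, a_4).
Σ a^n = 1/(1 − a) = -1/551;  first 5 digits = (1, 0, 0, 1, 0)

v_2(a) = 3 ≥ 1, so the series converges in ℤ_2 to 1/(1 − a) = 1/(1 − 552) = -1/551. Expand this rational in ℤ_2: compute digits iteratively via d_i = x_i mod 2, x_{i+1} = (x_i − d_i)/2. The first 5 digits are (1, 0, 0, 1, 0).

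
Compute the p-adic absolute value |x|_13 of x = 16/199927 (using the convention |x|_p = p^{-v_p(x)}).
|16/199927|_13 = 28561

Step 1 — compute v_13(x) by factoring powers of 13 out of the numerator and denominator: v_13(16/199927) = -4. Step 2 — apply |x|_p = p^{-v_p(x)} = 13^{4} = 28561.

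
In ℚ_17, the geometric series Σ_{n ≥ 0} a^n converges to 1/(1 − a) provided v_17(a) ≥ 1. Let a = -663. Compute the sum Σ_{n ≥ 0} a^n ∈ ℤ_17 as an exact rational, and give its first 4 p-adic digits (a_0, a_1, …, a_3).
Σ a^n = 1/(1 − a) = 1/664;  first 4 digits = (1, 12, 5, 15)

v_17(a) = 1 ≥ 1, so the series converges in ℤ_17 to 1/(1 − a) = 1/(1 − (-663)) = 1/664. Expand this rational in ℤ_17: compute digits iteratively via d_i = x_i mod 17, x_{i+1} = (x_i − d_i)/17. The first 4 digits are (1, 12, 5, 15).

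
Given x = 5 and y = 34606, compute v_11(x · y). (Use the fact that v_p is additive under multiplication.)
v_11(173030) = 3

v_p(x) = 0 (factor: 5 = 11^0 · 5); v_p(y) = 3 (factor: 34606 = 11^3 · 26). Additivity: v_p(xy) = v_p(x) + v_p(y) = 0 + 3 = 3. (Direct check: xy = 173030 = 11^3 · (130).)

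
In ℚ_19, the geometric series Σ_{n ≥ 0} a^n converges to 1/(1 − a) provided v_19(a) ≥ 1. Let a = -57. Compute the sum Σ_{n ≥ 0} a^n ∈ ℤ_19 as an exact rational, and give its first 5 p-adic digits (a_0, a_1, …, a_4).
Σ a^n = 1/(1 − a) = 1/58;  first 5 digits = (1, 16, 8, 11, 3)

v_19(a) = 1 ≥ 1, so the series converges in ℤ_19 to 1/(1 − a) = 1/(1 − (-57)) = 1/58. Expand this rational in ℤ_19: compute digits iteratively via d_i = x_i mod 19, x_{i+1} = (x_i − d_i)/19. The first 5 digits are (1, 16, 8, 11, 3).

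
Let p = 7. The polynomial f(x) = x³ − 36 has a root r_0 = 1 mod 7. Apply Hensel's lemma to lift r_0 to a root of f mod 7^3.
r_2 = 29 (mod 343)

Hensel: r_{i+1} = r_i − f(r_i)/f′(r_i) mod 7^{i+2}, where f′(x) = 3x². Iterate:
  r_0 = 1 (mod 7)
  r_1 = 29 (mod 49)
  r_2 = 29 (mod 343)
Final: r = 29 with f(r) ≡ 0 mod 7^3.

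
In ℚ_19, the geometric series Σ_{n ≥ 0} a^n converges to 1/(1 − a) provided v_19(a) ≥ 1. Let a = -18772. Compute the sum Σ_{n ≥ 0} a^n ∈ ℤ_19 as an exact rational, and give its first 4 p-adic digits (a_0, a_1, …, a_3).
Σ a^n = 1/(1 − a) = 1/18773;  first 4 digits = (1, 0, 5, 16)

v_19(a) = 2 ≥ 1, so the series converges in ℤ_19 to 1/(1 − a) = 1/(1 − (-18772)) = 1/18773. Expand this rational in ℤ_19: compute digits iteratively via d_i = x_i mod 19, x_{i+1} = (x_i − d_i)/19. The first 4 digits are (1, 0, 5, 16).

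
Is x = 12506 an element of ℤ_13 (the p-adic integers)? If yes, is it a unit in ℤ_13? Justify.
x ∈ ℤ_13 but not a unit; v_13(x) = 2 > 0

ℤ_13 = {x ∈ ℚ_13 : v_13(x) ≥ 0} and ℤ_13^× = {x ∈ ℤ_13 : v_13(x) = 0}. Here v_13(12506) = v_13(num) − v_13(den) = 2; compare against these criteria.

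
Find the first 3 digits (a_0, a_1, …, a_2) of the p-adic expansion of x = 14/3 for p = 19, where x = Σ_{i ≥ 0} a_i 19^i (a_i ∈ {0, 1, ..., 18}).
(a_0, …, a_2) = (11, 6, 6)

v_19(14/3) = 0 (numerator and denominator both coprime to 19), so x ∈ ℤ_19^×. Compute digits iteratively via a_i = x_i mod 19, x_{i+1} = (x_i − a_i)/19, with x_0 = x:
  x_0 = 14/3;  a_0 = 11;  x_1 = (x_0 − 11)/19 = -1/3
  x_1 = -1/3;  a_1 = 6;  x_2 = (x_1 − 6)/19 = -1/3
  x_2 = -1/3;  a_2 = 6;  x_3 = (x_2 − 6)/19 = -1/3
Digits: (11, 6, 6).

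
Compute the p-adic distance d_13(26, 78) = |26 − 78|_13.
d_13(26, 78) = 1/13

Step 1 — x − y = 26 − 78 = -52. Step 2 — v_13(-52) = 1 (factor: -52 = −(13^1 · 4); the sign does not affect v_p). Step 3 — |x − y|_13 = 13^{-1} = 1/13.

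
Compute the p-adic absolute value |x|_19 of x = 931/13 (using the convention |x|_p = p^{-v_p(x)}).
|931/13|_19 = 1/19

Step 1 — compute v_19(x) by factoring powers of 19 out of the numerator and denominator: v_19(931/13) = 1. Step 2 — apply |x|_p = p^{-v_p(x)} = 19^{-1} = 1/19.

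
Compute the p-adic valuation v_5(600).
v_5(600) = 2

v_5(n) is the largest exponent k such that 5^k divides n. Factor out: 600 = 5^2 · 24. (Sign doesn't affect v_p.) So v_5(600) = 2.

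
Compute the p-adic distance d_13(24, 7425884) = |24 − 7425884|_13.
d_13(24, 7425884) = 1/371293

Step 1 — x − y = 24 − 7425884 = -7425860. Step 2 — v_13(-7425860) = 5 (factor: -7425860 = −(13^5 · 20); the sign does not affect v_p). Step 3 — |x − y|_13 = 13^{-5} = 1/371293.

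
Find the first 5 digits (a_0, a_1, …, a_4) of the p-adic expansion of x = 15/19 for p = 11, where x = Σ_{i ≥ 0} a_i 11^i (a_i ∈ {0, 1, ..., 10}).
(a_0, …, a_4) = (6, 3, 2, 5, 3)

v_11(15/19) = 0 (numerator and denominator both coprime to 11), so x ∈ ℤ_11^×. Compute digits iteratively via a_i = x_i mod 11, x_{i+1} = (x_i − a_i)/11, with x_0 = x:
  x_0 = 15/19;  a_0 = 6;  x_1 = (x_0 − 6)/11 = -9/19
  x_1 = -9/19;  a_1 = 3;  x_2 = (x_1 − 3)/11 = -6/19
  x_2 = -6/19;  a_2 = 2;  x_3 = (x_2 − 2)/11 = -4/19
  x_3 = -4/19;  a_3 = 5;  x_4 = (x_3 − 5)/11 = -9/19
  x_4 = -9/19;  a_4 = 3;  x_5 = (x_4 − 3)/11 = -6/19
Digits: (6, 3, 2, 5, 3).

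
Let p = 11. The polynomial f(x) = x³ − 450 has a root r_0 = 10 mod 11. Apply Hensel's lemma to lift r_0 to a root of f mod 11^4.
r_3 = 14024 (mod 14641)

Hensel: r_{i+1} = r_i − f(r_i)/f′(r_i) mod 11^{i+2}, where f′(x) = 3x². Iterate:
  r_0 = 10 (mod 11)
  r_1 = 109 (mod 121)
  r_2 = 714 (mod 1331)
  r_3 = 14024 (mod 14641)
Final: r = 14024 with f(r) ≡ 0 mod 11^4.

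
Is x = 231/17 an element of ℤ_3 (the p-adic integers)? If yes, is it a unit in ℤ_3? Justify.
x ∈ ℤ_3 but not a unit; v_3(x) = 1 > 0

ℤ_3 = {x ∈ ℚ_3 : v_3(x) ≥ 0} and ℤ_3^× = {x ∈ ℤ_3 : v_3(x) = 0}. Here v_3(231/17) = v_3(num) − v_3(den) = 1; compare against these criteria.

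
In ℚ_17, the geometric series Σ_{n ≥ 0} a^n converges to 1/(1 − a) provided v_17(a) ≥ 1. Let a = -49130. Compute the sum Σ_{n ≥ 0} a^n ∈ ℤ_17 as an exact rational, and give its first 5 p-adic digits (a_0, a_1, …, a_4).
Σ a^n = 1/(1 − a) = 1/49131;  first 5 digits = (1, 0, 0, 7, 16)

v_17(a) = 3 ≥ 1, so the series converges in ℤ_17 to 1/(1 − a) = 1/(1 − (-49130)) = 1/49131. Expand this rational in ℤ_17: compute digits iteratively via d_i = x_i mod 17, x_{i+1} = (x_i − d_i)/17. The first 5 digits are (1, 0, 0, 7, 16).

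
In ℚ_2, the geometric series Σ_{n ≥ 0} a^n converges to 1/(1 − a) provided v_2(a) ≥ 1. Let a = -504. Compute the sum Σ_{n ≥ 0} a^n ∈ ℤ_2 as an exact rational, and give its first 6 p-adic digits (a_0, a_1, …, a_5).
Σ a^n = 1/(1 − a) = 1/505;  first 6 digits = (1, 0, 0, 1, 0, 0)

v_2(a) = 3 ≥ 1, so the series converges in ℤ_2 to 1/(1 − a) = 1/(1 − (-504)) = 1/505. Expand this rational in ℤ_2: compute digits iteratively via d_i = x_i mod 2, x_{i+1} = (x_i − d_i)/2. The first 6 digits are (1, 0, 0, 1, 0, 0).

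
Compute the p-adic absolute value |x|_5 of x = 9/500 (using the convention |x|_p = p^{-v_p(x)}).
|9/500|_5 = 125

Step 1 — compute v_5(x) by factoring powers of 5 out of the numerator and denominator: v_5(9/500) = -3. Step 2 — apply |x|_p = p^{-v_p(x)} = 5^{3} = 125.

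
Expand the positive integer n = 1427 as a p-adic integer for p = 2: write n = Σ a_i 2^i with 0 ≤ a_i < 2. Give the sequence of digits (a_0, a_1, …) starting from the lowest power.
(a_0, a_1, …) = (1, 1, 0, 0, 1, 0, 0, 1, 1, 0, 1)

Repeated division by 2 gives the digits low-to-high: 1427 = 1 + 1·2^1 + 1·2^4 + 1·2^7 + 1·2^8 + 1·2^10. Digit sequence: (1, 1, 0, 0, 1, 0, 0, 1, 1, 0, 1).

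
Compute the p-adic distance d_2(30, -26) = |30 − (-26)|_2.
d_2(30, -26) = 1/8

Step 1 — x − y = 30 − (-26) = 56. Step 2 — v_2(56) = 3 (factor: 56 = (2^3 · 7); the sign does not affect v_p). Step 3 — |x − y|_2 = 2^{-3} = 1/8.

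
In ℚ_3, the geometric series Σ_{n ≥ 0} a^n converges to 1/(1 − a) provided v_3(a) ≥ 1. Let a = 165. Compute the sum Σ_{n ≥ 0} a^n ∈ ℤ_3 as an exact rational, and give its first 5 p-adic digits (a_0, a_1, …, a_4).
Σ a^n = 1/(1 − a) = -1/164;  first 5 digits = (1, 1, 1, 1, 0)

v_3(a) = 1 ≥ 1, so the series converges in ℤ_3 to 1/(1 − a) = 1/(1 − 165) = -1/164. Expand this rational in ℤ_3: compute digits iteratively via d_i = x_i mod 3, x_{i+1} = (x_i − d_i)/3. The first 5 digits are (1, 1, 1, 1, 0).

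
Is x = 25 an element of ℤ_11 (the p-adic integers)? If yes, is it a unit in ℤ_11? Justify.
x ∈ ℤ_11^× (unit); v_11(x) = 0

ℤ_11 = {x ∈ ℚ_11 : v_11(x) ≥ 0} and ℤ_11^× = {x ∈ ℤ_11 : v_11(x) = 0}. Here v_11(25) = v_11(num) − v_11(den) = 0; compare against these criteria.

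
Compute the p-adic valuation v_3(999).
v_3(999) = 3

v_3(n) is the largest exponent k such that 3^k divides n. Factor out: 999 = 3^3 · 37. (Sign doesn't affect v_p.) So v_3(999) = 3.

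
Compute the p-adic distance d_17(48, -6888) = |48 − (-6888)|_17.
d_17(48, -6888) = 1/289

Step 1 — x − y = 48 − (-6888) = 6936. Step 2 — v_17(6936) = 2 (factor: 6936 = (17^2 · 24); the sign does not affect v_p). Step 3 — |x − y|_17 = 17^{-2} = 1/289.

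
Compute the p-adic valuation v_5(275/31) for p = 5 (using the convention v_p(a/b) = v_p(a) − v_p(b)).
v_5(275/31) = 2

Factor powers of 5 from the numerator and denominator of the reduced fraction: 275 = 5^2 · 11 and 31 = 5^0 · 31. Apply v_p(a/b) = v_p(a) − v_p(b): v_5(275/31) = 2 − 0 = 2.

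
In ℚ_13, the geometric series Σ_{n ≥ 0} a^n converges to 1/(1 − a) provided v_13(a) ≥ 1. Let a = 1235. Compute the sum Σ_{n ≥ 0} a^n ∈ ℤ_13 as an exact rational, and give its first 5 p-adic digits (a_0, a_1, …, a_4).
Σ a^n = 1/(1 − a) = -1/1234;  first 5 digits = (1, 4, 10, 4, 0)

v_13(a) = 1 ≥ 1, so the series converges in ℤ_13 to 1/(1 − a) = 1/(1 − 1235) = -1/1234. Expand this rational in ℤ_13: compute digits iteratively via d_i = x_i mod 13, x_{i+1} = (x_i − d_i)/13. The first 5 digits are (1, 4, 10, 4, 0).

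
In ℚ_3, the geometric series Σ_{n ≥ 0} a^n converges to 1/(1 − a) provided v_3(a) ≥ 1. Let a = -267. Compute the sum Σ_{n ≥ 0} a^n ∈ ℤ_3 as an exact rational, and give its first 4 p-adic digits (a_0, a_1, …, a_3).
Σ a^n = 1/(1 − a) = 1/268;  first 4 digits = (1, 1, 1, 0)

v_3(a) = 1 ≥ 1, so the series converges in ℤ_3 to 1/(1 − a) = 1/(1 − (-267)) = 1/268. Expand this rational in ℤ_3: compute digits iteratively via d_i = x_i mod 3, x_{i+1} = (x_i − d_i)/3. The first 4 digits are (1, 1, 1, 0).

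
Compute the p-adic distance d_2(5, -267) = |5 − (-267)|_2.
d_2(5, -267) = 1/16

Step 1 — x − y = 5 − (-267) = 272. Step 2 — v_2(272) = 4 (factor: 272 = (2^4 · 17); the sign does not affect v_p). Step 3 — |x − y|_2 = 2^{-4} = 1/16.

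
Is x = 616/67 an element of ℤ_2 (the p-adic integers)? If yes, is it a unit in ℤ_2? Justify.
x ∈ ℤ_2 but not a unit; v_2(x) = 3 > 0

ℤ_2 = {x ∈ ℚ_2 : v_2(x) ≥ 0} and ℤ_2^× = {x ∈ ℤ_2 : v_2(x) = 0}. Here v_2(616/67) = v_2(num) − v_2(den) = 3; compare against these criteria.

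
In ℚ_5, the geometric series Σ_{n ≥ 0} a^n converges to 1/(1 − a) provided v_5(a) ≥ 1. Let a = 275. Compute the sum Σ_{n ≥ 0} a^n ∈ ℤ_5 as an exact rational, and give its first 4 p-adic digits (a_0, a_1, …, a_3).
Σ a^n = 1/(1 − a) = -1/274;  first 4 digits = (1, 0, 1, 2)

v_5(a) = 2 ≥ 1, so the series converges in ℤ_5 to 1/(1 − a) = 1/(1 − 275) = -1/274. Expand this rational in ℤ_5: compute digits iteratively via d_i = x_i mod 5, x_{i+1} = (x_i − d_i)/5. The first 4 digits are (1, 0, 1, 2).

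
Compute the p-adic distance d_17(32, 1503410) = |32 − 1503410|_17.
d_17(32, 1503410) = 1/83521

Step 1 — x − y = 32 − 1503410 = -1503378. Step 2 — v_17(-1503378) = 4 (factor: -1503378 = −(17^4 · 18); the sign does not affect v_p). Step 3 — |x − y|_17 = 17^{-4} = 1/83521.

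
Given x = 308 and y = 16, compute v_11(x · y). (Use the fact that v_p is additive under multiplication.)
v_11(4928) = 1

v_p(x) = 1 (factor: 308 = 11^1 · 28); v_p(y) = 0 (factor: 16 = 11^0 · 16). Additivity: v_p(xy) = v_p(x) + v_p(y) = 1 + 0 = 1. (Direct check: xy = 4928 = 11^1 · (448).)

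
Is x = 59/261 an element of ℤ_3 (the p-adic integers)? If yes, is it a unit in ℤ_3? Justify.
x ∉ ℤ_3 (v_3(x) = -2 < 0)

ℤ_3 = {x ∈ ℚ_3 : v_3(x) ≥ 0} and ℤ_3^× = {x ∈ ℤ_3 : v_3(x) = 0}. Here v_3(59/261) = v_3(num) − v_3(den) = -2; compare against these criteria.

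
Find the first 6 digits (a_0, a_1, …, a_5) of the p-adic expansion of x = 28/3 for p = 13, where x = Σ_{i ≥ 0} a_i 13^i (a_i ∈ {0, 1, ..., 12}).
(a_0, …, a_5) = (5, 9, 8, 8, 8, 8)

v_13(28/3) = 0 (numerator and denominator both coprime to 13), so x ∈ ℤ_13^×. Compute digits iteratively via a_i = x_i mod 13, x_{i+1} = (x_i − a_i)/13, with x_0 = x:
  x_0 = 28/3;  a_0 = 5;  x_1 = (x_0 − 5)/13 = 1/3
  x_1 = 1/3;  a_1 = 9;  x_2 = (x_1 − 9)/13 = -2/3
  x_2 = -2/3;  a_2 = 8;  x_3 = (x_2 − 8)/13 = -2/3
  x_3 = -2/3;  a_3 = 8;  x_4 = (x_3 − 8)/13 = -2/3
  x_4 = -2/3;  a_4 = 8;  x_5 = (x_4 − 8)/13 = -2/3
  x_5 = -2/3;  a_5 = 8;  x_6 = (x_5 − 8)/13 = -2/3
Digits: (5, 9, 8, 8, 8, 8).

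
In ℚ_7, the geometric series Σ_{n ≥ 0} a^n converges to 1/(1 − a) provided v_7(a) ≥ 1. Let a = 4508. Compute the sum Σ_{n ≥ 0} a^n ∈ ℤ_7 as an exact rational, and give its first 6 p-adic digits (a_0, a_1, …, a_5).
Σ a^n = 1/(1 − a) = -1/4507;  first 6 digits = (1, 0, 1, 6, 2, 5)

v_7(a) = 2 ≥ 1, so the series converges in ℤ_7 to 1/(1 − a) = 1/(1 − 4508) = -1/4507. Expand this rational in ℤ_7: compute digits iteratively via d_i = x_i mod 7, x_{i+1} = (x_i − d_i)/7. The first 6 digits are (1, 0, 1, 6, 2, 5).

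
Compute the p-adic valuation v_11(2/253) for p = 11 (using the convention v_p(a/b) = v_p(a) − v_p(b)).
v_11(2/253) = -1

Factor powers of 11 from the numerator and denominator of the reduced fraction: 2 = 11^0 · 2 and 253 = 11^1 · 23. Apply v_p(a/b) = v_p(a) − v_p(b): v_11(2/253) = 0 − 1 = -1.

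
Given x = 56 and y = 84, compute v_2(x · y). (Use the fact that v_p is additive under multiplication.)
v_2(4704) = 5

v_p(x) = 3 (factor: 56 = 2^3 · 7); v_p(y) = 2 (factor: 84 = 2^2 · 21). Additivity: v_p(xy) = v_p(x) + v_p(y) = 3 + 2 = 5. (Direct check: xy = 4704 = 2^5 · (147).)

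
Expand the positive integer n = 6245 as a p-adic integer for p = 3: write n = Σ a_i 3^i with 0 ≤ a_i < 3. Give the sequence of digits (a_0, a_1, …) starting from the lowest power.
(a_0, a_1, …) = (2, 2, 0, 0, 2, 1, 2, 2)

Repeated division by 3 gives the digits low-to-high: 6245 = 2 + 2·3^1 + 2·3^4 + 1·3^5 + 2·3^6 + 2·3^7. Digit sequence: (2, 2, 0, 0, 2, 1, 2, 2).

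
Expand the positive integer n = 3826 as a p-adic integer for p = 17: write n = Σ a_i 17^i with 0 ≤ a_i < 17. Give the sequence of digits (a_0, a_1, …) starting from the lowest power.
(a_0, a_1, …) = (1, 4, 13)

Repeated division by 17 gives the digits low-to-high: 3826 = 1 + 4·17^1 + 13·17^2. Digit sequence: (1, 4, 13).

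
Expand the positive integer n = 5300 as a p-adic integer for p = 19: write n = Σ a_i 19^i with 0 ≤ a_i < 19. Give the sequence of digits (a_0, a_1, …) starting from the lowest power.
(a_0, a_1, …) = (18, 12, 14)

Repeated division by 19 gives the digits low-to-high: 5300 = 18 + 12·19^1 + 14·19^2. Digit sequence: (18, 12, 14).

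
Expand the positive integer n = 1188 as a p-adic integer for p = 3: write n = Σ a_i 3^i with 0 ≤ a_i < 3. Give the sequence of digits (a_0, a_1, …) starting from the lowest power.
(a_0, a_1, …) = (0, 0, 0, 2, 2, 1, 1)

Repeated division by 3 gives the digits low-to-high: 1188 = 2·3^3 + 2·3^4 + 1·3^5 + 1·3^6. Digit sequence: (0, 0, 0, 2, 2, 1, 1).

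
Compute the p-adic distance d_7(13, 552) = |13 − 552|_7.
d_7(13, 552) = 1/49

Step 1 — x − y = 13 − 552 = -539. Step 2 — v_7(-539) = 2 (factor: -539 = −(7^2 · 11); the sign does not affect v_p). Step 3 — |x − y|_7 = 7^{-2} = 1/49.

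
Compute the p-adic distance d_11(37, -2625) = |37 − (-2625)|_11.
d_11(37, -2625) = 1/1331

Step 1 — x − y = 37 − (-2625) = 2662. Step 2 — v_11(2662) = 3 (factor: 2662 = (11^3 · 2); the sign does not affect v_p). Step 3 — |x − y|_11 = 11^{-3} = 1/1331.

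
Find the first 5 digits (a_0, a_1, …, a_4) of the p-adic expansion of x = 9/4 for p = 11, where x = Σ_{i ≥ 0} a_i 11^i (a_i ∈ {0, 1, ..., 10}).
(a_0, …, a_4) = (5, 8, 2, 8, 2)

v_11(9/4) = 0 (numerator and denominator both coprime to 11), so x ∈ ℤ_11^×. Compute digits iteratively via a_i = x_i mod 11, x_{i+1} = (x_i − a_i)/11, with x_0 = x:
  x_0 = 9/4;  a_0 = 5;  x_1 = (x_0 − 5)/11 = -1/4
  x_1 = -1/4;  a_1 = 8;  x_2 = (x_1 − 8)/11 = -3/4
  x_2 = -3/4;  a_2 = 2;  x_3 = (x_2 − 2)/11 = -1/4
  x_3 = -1/4;  a_3 = 8;  x_4 = (x_3 − 8)/11 = -3/4
  x_4 = -3/4;  a_4 = 2;  x_5 = (x_4 − 2)/11 = -1/4
Digits: (5, 8, 2, 8, 2).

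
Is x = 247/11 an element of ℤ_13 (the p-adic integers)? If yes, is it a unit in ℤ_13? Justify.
x ∈ ℤ_13 but not a unit; v_13(x) = 1 > 0

ℤ_13 = {x ∈ ℚ_13 : v_13(x) ≥ 0} and ℤ_13^× = {x ∈ ℤ_13 : v_13(x) = 0}. Here v_13(247/11) = v_13(num) − v_13(den) = 1; compare against these criteria.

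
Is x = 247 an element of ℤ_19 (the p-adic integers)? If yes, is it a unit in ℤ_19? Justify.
x ∈ ℤ_19 but not a unit; v_19(x) = 1 > 0

ℤ_19 = {x ∈ ℚ_19 : v_19(x) ≥ 0} and ℤ_19^× = {x ∈ ℤ_19 : v_19(x) = 0}. Here v_19(247) = v_19(num) − v_19(den) = 1; compare against these criteria.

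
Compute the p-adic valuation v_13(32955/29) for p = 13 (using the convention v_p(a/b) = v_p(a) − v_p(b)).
v_13(32955/29) = 3

Factor powers of 13 from the numerator and denominator of the reduced fraction: 32955 = 13^3 · 15 and 29 = 13^0 · 29. Apply v_p(a/b) = v_p(a) − v_p(b): v_13(32955/29) = 3 − 0 = 3.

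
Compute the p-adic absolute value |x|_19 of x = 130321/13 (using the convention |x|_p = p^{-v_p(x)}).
|130321/13|_19 = 1/130321

Step 1 — compute v_19(x) by factoring powers of 19 out of the numerator and denominator: v_19(130321/13) = 4. Step 2 — apply |x|_p = p^{-v_p(x)} = 19^{-4} = 1/130321.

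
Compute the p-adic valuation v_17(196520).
v_17(196520) = 3

v_17(n) is the largest exponent k such that 17^k divides n. Factor out: 196520 = 17^3 · 40. (Sign doesn't affect v_p.) So v_17(196520) = 3.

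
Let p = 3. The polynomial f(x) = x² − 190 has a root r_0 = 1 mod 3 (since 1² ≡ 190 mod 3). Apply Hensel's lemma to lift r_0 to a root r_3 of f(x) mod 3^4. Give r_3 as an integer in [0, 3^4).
r_3 = 55 (mod 81)

Hensel's recurrence: r_{i+1} = r_i − f(r_i)·(f′(r_i))^{-1} mod 3^{i+2}, with f′(x) = 2x. Iterate:
  r_0 = 1 (mod 3)
  r_1 = 1 (mod 9)
  r_2 = 1 (mod 27)
  r_3 = 55 (mod 81)
Final: r_3 = 55, and one checks f(r_3) ≡ 0 mod 3^4.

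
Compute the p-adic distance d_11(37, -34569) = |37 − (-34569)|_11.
d_11(37, -34569) = 1/1331

Step 1 — x − y = 37 − (-34569) = 34606. Step 2 — v_11(34606) = 3 (factor: 34606 = (11^3 · 26); the sign does not affect v_p). Step 3 — |x − y|_11 = 11^{-3} = 1/1331.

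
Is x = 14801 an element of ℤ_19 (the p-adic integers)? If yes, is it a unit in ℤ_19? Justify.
x ∈ ℤ_19 but not a unit; v_19(x) = 2 > 0

ℤ_19 = {x ∈ ℚ_19 : v_19(x) ≥ 0} and ℤ_19^× = {x ∈ ℤ_19 : v_19(x) = 0}. Here v_19(14801) = v_19(num) − v_19(den) = 2; compare against these criteria.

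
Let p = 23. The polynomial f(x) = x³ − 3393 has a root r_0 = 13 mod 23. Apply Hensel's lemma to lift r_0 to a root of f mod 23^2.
r_1 = 151 (mod 529)

Hensel: r_{i+1} = r_i − f(r_i)/f′(r_i) mod 23^{i+2}, where f′(x) = 3x². Iterate:
  r_0 = 13 (mod 23)
  r_1 = 151 (mod 529)
Final: r = 151 with f(r) ≡ 0 mod 23^2.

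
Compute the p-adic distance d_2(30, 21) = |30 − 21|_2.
d_2(30, 21) = 1

Step 1 — x − y = 30 − 21 = 9. Step 2 — v_2(9) = 0 (factor: 9 = (2^0 · 9); the sign does not affect v_p). Step 3 — |x − y|_2 = 2^{0} = 1.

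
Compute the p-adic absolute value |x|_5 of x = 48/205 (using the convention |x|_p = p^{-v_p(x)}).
|48/205|_5 = 5

Step 1 — compute v_5(x) by factoring powers of 5 out of the numerator and denominator: v_5(48/205) = -1. Step 2 — apply |x|_p = p^{-v_p(x)} = 5^{1} = 5.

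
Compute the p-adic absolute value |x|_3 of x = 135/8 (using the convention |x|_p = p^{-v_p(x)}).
|135/8|_3 = 1/27

Step 1 — compute v_3(x) by factoring powers of 3 out of the numerator and denominator: v_3(135/8) = 3. Step 2 — apply |x|_p = p^{-v_p(x)} = 3^{-3} = 1/27.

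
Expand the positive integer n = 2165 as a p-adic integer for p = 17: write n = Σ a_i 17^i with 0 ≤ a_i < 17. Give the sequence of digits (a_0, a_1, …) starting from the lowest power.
(a_0, a_1, …) = (6, 8, 7)

Repeated division by 17 gives the digits low-to-high: 2165 = 6 + 8·17^1 + 7·17^2. Digit sequence: (6, 8, 7).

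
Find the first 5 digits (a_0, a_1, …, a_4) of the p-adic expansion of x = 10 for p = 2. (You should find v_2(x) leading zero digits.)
(a_0, …, a_4) = (0, 1, 0, 1, 0)

v_2(10) = 1, so a_0 = ... = a_0 = 0. Factor out: x = 2^1 · u with u = 5 a unit in ℤ_2. Expand u iteratively via a_{v+i} = u_i mod 2, u_{i+1} = (u_i − a_{v+i})/2:
  u_0 = 5;  a_1 = 1;  u_1 = (u_0 − 1)/2 = 2
  u_1 = 2;  a_2 = 0;  u_2 = (u_1 − 0)/2 = 1
  u_2 = 1;  a_3 = 1;  u_3 = (u_2 − 1)/2 = 0
  u_3 = 0;  a_4 = 0;  u_4 = (u_3 − 0)/2 = 0
Digits: (0, 1, 0, 1, 0).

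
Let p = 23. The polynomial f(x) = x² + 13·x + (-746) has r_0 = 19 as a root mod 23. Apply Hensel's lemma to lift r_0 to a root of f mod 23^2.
r_1 = 364 (mod 529)

Hensel: r_{i+1} = r_i − f(r_i)·(f′(r_i))^{-1} mod 23^{i+2}, f′(x) = 2x + 13. Iterate:
  r_0 = 19 (mod 23)
  r_1 = 364 (mod 529)
Final: r = 364 satisfies f(r) ≡ 0 mod 23^2.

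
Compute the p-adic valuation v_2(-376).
v_2(-376) = 3

v_2(n) is the largest exponent k such that 2^k divides n. Factor out: -376 = -2^3 · 47. (Sign doesn't affect v_p.) So v_2(-376) = 3.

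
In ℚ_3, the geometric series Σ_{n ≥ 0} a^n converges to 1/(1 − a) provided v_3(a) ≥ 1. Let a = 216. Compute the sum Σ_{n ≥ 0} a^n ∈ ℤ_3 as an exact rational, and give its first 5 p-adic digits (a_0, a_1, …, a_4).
Σ a^n = 1/(1 − a) = -1/215;  first 5 digits = (1, 0, 0, 2, 2)

v_3(a) = 3 ≥ 1, so the series converges in ℤ_3 to 1/(1 − a) = 1/(1 − 216) = -1/215. Expand this rational in ℤ_3: compute digits iteratively via d_i = x_i mod 3, x_{i+1} = (x_i − d_i)/3. The first 5 digits are (1, 0, 0, 2, 2).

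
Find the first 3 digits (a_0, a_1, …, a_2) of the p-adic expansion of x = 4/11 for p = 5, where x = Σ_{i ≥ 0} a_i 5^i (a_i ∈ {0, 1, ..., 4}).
(a_0, …, a_2) = (4, 2, 4)

v_5(4/11) = 0 (numerator and denominator both coprime to 5), so x ∈ ℤ_5^×. Compute digits iteratively via a_i = x_i mod 5, x_{i+1} = (x_i − a_i)/5, with x_0 = x:
  x_0 = 4/11;  a_0 = 4;  x_1 = (x_0 − 4)/5 = -8/11
  x_1 = -8/11;  a_1 = 2;  x_2 = (x_1 − 2)/5 = -6/11
  x_2 = -6/11;  a_2 = 4;  x_3 = (x_2 − 4)/5 = -10/11
Digits: (4, 2, 4).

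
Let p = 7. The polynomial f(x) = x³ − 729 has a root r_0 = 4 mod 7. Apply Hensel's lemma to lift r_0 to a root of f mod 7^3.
r_2 = 172 (mod 343)

Hensel: r_{i+1} = r_i − f(r_i)/f′(r_i) mod 7^{i+2}, where f′(x) = 3x². Iterate:
  r_0 = 4 (mod 7)
  r_1 = 25 (mod 49)
  r_2 = 172 (mod 343)
Final: r = 172 with f(r) ≡ 0 mod 7^3.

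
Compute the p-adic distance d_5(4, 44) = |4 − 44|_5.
d_5(4, 44) = 1/5

Step 1 — x − y = 4 − 44 = -40. Step 2 — v_5(-40) = 1 (factor: -40 = −(5^1 · 8); the sign does not affect v_p). Step 3 — |x − y|_5 = 5^{-1} = 1/5.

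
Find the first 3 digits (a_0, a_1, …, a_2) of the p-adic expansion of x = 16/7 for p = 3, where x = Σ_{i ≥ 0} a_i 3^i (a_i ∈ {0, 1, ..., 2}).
(a_0, …, a_2) = (1, 0, 1)

v_3(16/7) = 0 (numerator and denominator both coprime to 3), so x ∈ ℤ_3^×. Compute digits iteratively via a_i = x_i mod 3, x_{i+1} = (x_i − a_i)/3, with x_0 = x:
  x_0 = 16/7;  a_0 = 1;  x_1 = (x_0 − 1)/3 = 3/7
  x_1 = 3/7;  a_1 = 0;  x_2 = (x_1 − 0)/3 = 1/7
  x_2 = 1/7;  a_2 = 1;  x_3 = (x_2 − 1)/3 = -2/7
Digits: (1, 0, 1).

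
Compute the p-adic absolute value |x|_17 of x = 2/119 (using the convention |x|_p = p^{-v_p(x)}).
|2/119|_17 = 17

Step 1 — compute v_17(x) by factoring powers of 17 out of the numerator and denominator: v_17(2/119) = -1. Step 2 — apply |x|_p = p^{-v_p(x)} = 17^{1} = 17.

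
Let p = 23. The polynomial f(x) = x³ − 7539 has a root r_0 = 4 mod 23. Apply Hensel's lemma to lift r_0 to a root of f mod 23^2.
r_1 = 303 (mod 529)

Hensel: r_{i+1} = r_i − f(r_i)/f′(r_i) mod 23^{i+2}, where f′(x) = 3x². Iterate:
  r_0 = 4 (mod 23)
  r_1 = 303 (mod 529)
Final: r = 303 with f(r) ≡ 0 mod 23^2.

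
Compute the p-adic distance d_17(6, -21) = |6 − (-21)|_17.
d_17(6, -21) = 1

Step 1 — x − y = 6 − (-21) = 27. Step 2 — v_17(27) = 0 (factor: 27 = (17^0 · 27); the sign does not affect v_p). Step 3 — |x − y|_17 = 17^{0} = 1.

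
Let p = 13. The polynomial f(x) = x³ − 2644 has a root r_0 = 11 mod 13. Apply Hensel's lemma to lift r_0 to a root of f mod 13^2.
r_1 = 50 (mod 169)

Hensel: r_{i+1} = r_i − f(r_i)/f′(r_i) mod 13^{i+2}, where f′(x) = 3x². Iterate:
  r_0 = 11 (mod 13)
  r_1 = 50 (mod 169)
Final: r = 50 with f(r) ≡ 0 mod 13^2.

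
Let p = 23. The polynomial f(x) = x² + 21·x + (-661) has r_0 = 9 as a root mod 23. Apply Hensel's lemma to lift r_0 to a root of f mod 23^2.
r_1 = 331 (mod 529)

Hensel: r_{i+1} = r_i − f(r_i)·(f′(r_i))^{-1} mod 23^{i+2}, f′(x) = 2x + 21. Iterate:
  r_0 = 9 (mod 23)
  r_1 = 331 (mod 529)
Final: r = 331 satisfies f(r) ≡ 0 mod 23^2.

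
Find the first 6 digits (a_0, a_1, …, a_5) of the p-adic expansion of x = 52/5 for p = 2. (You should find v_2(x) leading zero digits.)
(a_0, …, a_5) = (0, 0, 1, 0, 0, 1)

v_2(52/5) = 2, so a_0 = ... = a_1 = 0. Factor out: x = 2^2 · u with u = 13/5 a unit in ℤ_2. Expand u iteratively via a_{v+i} = u_i mod 2, u_{i+1} = (u_i − a_{v+i})/2:
  u_0 = 13/5;  a_2 = 1;  u_1 = (u_0 − 1)/2 = 4/5
  u_1 = 4/5;  a_3 = 0;  u_2 = (u_1 − 0)/2 = 2/5
  u_2 = 2/5;  a_4 = 0;  u_3 = (u_2 − 0)/2 = 1/5
  u_3 = 1/5;  a_5 = 1;  u_4 = (u_3 − 1)/2 = -2/5
Digits: (0, 0, 1, 0, 0, 1).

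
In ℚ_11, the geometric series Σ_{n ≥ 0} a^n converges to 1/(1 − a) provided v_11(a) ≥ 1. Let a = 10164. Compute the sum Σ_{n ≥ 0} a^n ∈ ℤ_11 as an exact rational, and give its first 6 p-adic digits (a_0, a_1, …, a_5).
Σ a^n = 1/(1 − a) = -1/10163;  first 6 digits = (1, 0, 7, 7, 5, 3)

v_11(a) = 2 ≥ 1, so the series converges in ℤ_11 to 1/(1 − a) = 1/(1 − 10164) = -1/10163. Expand this rational in ℤ_11: compute digits iteratively via d_i = x_i mod 11, x_{i+1} = (x_i − d_i)/11. The first 6 digits are (1, 0, 7, 7, 5, 3).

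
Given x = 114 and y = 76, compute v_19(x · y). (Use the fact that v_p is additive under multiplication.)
v_19(8664) = 2

v_p(x) = 1 (factor: 114 = 19^1 · 6); v_p(y) = 1 (factor: 76 = 19^1 · 4). Additivity: v_p(xy) = v_p(x) + v_p(y) = 1 + 1 = 2. (Direct check: xy = 8664 = 19^2 · (24).)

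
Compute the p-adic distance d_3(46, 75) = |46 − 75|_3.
d_3(46, 75) = 1

Step 1 — x − y = 46 − 75 = -29. Step 2 — v_3(-29) = 0 (factor: -29 = −(3^0 · 29); the sign does not affect v_p). Step 3 — |x − y|_3 = 3^{0} = 1.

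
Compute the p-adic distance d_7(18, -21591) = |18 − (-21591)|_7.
d_7(18, -21591) = 1/2401

Step 1 — x − y = 18 − (-21591) = 21609. Step 2 — v_7(21609) = 4 (factor: 21609 = (7^4 · 9); the sign does not affect v_p). Step 3 — |x − y|_7 = 7^{-4} = 1/2401.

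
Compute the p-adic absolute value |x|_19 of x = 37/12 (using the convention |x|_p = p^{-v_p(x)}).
|37/12|_19 = 1

Step 1 — compute v_19(x) by factoring powers of 19 out of the numerator and denominator: v_19(37/12) = 0. Step 2 — apply |x|_p = p^{-v_p(x)} = 19^{0} = 1.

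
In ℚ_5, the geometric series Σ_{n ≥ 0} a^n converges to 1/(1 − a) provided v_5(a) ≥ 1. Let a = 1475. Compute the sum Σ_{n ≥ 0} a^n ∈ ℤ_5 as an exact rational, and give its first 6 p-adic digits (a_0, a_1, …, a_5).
Σ a^n = 1/(1 − a) = -1/1474;  first 6 digits = (1, 0, 4, 1, 3, 1)

v_5(a) = 2 ≥ 1, so the series converges in ℤ_5 to 1/(1 − a) = 1/(1 − 1475) = -1/1474. Expand this rational in ℤ_5: compute digits iteratively via d_i = x_i mod 5, x_{i+1} = (x_i − d_i)/5. The first 6 digits are (1, 0, 4, 1, 3, 1).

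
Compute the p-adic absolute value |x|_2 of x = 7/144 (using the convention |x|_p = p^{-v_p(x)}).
|7/144|_2 = 16

Step 1 — compute v_2(x) by factoring powers of 2 out of the numerator and denominator: v_2(7/144) = -4. Step 2 — apply |x|_p = p^{-v_p(x)} = 2^{4} = 16.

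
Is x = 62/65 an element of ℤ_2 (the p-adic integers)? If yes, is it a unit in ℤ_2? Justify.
x ∈ ℤ_2 but not a unit; v_2(x) = 1 > 0

ℤ_2 = {x ∈ ℚ_2 : v_2(x) ≥ 0} and ℤ_2^× = {x ∈ ℤ_2 : v_2(x) = 0}. Here v_2(62/65) = v_2(num) − v_2(den) = 1; compare against these criteria.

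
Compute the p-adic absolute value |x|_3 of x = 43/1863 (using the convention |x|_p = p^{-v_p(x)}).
|43/1863|_3 = 81

Step 1 — compute v_3(x) by factoring powers of 3 out of the numerator and denominator: v_3(43/1863) = -4. Step 2 — apply |x|_p = p^{-v_p(x)} = 3^{4} = 81.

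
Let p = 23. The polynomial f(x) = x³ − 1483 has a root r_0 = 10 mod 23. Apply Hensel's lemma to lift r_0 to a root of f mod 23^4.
r_3 = 145439 (mod 279841)

Hensel: r_{i+1} = r_i − f(r_i)/f′(r_i) mod 23^{i+2}, where f′(x) = 3x². Iterate:
  r_0 = 10 (mod 23)
  r_1 = 493 (mod 529)
  r_2 = 11602 (mod 12167)
  r_3 = 145439 (mod 279841)
Final: r = 145439 with f(r) ≡ 0 mod 23^4.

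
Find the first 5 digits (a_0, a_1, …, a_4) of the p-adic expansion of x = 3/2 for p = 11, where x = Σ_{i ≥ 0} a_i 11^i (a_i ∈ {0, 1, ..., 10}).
(a_0, …, a_4) = (7, 5, 5, 5, 5)

v_11(3/2) = 0 (numerator and denominator both coprime to 11), so x ∈ ℤ_11^×. Compute digits iteratively via a_i = x_i mod 11, x_{i+1} = (x_i − a_i)/11, with x_0 = x:
  x_0 = 3/2;  a_0 = 7;  x_1 = (x_0 − 7)/11 = -1/2
  x_1 = -1/2;  a_1 = 5;  x_2 = (x_1 − 5)/11 = -1/2
  x_2 = -1/2;  a_2 = 5;  x_3 = (x_2 − 5)/11 = -1/2
  x_3 = -1/2;  a_3 = 5;  x_4 = (x_3 − 5)/11 = -1/2
  x_4 = -1/2;  a_4 = 5;  x_5 = (x_4 − 5)/11 = -1/2
Digits: (7, 5, 5, 5, 5).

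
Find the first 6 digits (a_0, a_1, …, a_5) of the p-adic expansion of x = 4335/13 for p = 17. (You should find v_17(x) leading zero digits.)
(a_0, …, a_5) = (0, 0, 9, 10, 2, 9)

v_17(4335/13) = 2, so a_0 = ... = a_1 = 0. Factor out: x = 17^2 · u with u = 15/13 a unit in ℤ_17. Expand u iteratively via a_{v+i} = u_i mod 17, u_{i+1} = (u_i − a_{v+i})/17:
  u_0 = 15/13;  a_2 = 9;  u_1 = (u_0 − 9)/17 = -6/13
  u_1 = -6/13;  a_3 = 10;  u_2 = (u_1 − 10)/17 = -8/13
  u_2 = -8/13;  a_4 = 2;  u_3 = (u_2 − 2)/17 = -2/13
  u_3 = -2/13;  a_5 = 9;  u_4 = (u_3 − 9)/17 = -7/13
Digits: (0, 0, 9, 10, 2, 9).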